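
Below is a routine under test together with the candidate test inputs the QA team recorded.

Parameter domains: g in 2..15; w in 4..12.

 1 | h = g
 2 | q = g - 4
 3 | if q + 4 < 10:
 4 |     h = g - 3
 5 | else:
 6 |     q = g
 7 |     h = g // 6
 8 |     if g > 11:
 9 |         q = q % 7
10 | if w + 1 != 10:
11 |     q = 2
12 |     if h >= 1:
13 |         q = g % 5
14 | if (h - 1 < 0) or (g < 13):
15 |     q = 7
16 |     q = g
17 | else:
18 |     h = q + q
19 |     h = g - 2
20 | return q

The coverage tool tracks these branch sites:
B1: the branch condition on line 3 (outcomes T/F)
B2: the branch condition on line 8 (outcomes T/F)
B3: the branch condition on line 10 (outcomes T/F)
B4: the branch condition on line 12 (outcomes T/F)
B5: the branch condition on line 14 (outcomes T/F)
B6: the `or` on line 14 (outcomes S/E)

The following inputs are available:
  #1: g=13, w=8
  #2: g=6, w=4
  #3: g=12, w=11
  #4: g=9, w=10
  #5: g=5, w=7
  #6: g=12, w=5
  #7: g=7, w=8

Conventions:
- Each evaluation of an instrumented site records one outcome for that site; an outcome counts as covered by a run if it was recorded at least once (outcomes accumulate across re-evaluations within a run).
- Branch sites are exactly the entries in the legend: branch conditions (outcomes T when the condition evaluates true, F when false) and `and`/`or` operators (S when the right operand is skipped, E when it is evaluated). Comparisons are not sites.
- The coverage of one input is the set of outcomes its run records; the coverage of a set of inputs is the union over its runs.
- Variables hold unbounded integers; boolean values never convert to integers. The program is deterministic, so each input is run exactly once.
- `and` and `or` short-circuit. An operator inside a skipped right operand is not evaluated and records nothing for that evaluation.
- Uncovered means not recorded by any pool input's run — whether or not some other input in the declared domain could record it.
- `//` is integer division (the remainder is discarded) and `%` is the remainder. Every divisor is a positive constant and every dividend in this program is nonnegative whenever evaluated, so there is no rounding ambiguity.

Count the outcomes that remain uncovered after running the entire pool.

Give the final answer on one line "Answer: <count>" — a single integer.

#1 (g=13, w=8) -> B1->F, B2->T, B3->T, B4->T, B6->E, B5->F; covered: B1=F, B2=T, B3=T, B4=T, B5=F, B6=E
#2 (g=6, w=4) -> B1->T, B3->T, B4->T, B6->E, B5->T; covered: B1=T, B3=T, B4=T, B5=T, B6=E
#3 (g=12, w=11) -> B1->F, B2->T, B3->T, B4->T, B6->E, B5->T; covered: B1=F, B2=T, B3=T, B4=T, B5=T, B6=E
#4 (g=9, w=10) -> B1->T, B3->T, B4->T, B6->E, B5->T; covered: B1=T, B3=T, B4=T, B5=T, B6=E
#5 (g=5, w=7) -> B1->T, B3->T, B4->T, B6->E, B5->T; covered: B1=T, B3=T, B4=T, B5=T, B6=E
#6 (g=12, w=5) -> B1->F, B2->T, B3->T, B4->T, B6->E, B5->T; covered: B1=F, B2=T, B3=T, B4=T, B5=T, B6=E
#7 (g=7, w=8) -> B1->T, B3->T, B4->T, B6->E, B5->T; covered: B1=T, B3=T, B4=T, B5=T, B6=E
union over the pool: B1=T, B1=F, B2=T, B3=T, B4=T, B5=T, B5=F, B6=E
uncovered (4 of 12): B2=F, B3=F, B4=F, B6=S

Answer: 4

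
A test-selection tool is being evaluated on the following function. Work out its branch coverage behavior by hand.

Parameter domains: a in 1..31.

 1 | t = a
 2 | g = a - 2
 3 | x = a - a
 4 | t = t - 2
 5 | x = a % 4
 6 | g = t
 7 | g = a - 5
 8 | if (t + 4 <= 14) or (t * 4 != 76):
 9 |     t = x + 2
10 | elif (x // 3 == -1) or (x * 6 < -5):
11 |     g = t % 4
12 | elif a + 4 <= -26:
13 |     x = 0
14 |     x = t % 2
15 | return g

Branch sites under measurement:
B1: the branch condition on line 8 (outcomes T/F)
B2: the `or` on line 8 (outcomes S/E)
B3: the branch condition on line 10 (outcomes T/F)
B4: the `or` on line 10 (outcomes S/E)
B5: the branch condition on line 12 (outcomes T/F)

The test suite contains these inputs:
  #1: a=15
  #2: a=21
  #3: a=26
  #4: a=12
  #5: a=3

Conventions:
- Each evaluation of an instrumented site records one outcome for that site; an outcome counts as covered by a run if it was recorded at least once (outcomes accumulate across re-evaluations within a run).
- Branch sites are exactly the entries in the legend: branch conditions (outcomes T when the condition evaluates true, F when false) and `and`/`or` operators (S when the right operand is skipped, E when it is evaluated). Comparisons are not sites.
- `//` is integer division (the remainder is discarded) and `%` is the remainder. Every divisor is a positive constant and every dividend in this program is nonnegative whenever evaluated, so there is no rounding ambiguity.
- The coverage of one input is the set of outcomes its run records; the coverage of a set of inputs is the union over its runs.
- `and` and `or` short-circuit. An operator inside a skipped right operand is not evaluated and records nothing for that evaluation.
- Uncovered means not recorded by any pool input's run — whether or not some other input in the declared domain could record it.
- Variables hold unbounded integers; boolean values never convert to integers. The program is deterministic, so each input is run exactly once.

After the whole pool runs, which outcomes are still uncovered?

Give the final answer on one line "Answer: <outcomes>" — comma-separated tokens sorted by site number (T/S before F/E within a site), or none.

run #1 (a=15) records B1=T, B2=E
run #2 (a=21) records B1=F, B2=E, B3=F, B4=E, B5=F
run #3 (a=26) records B1=T, B2=E
run #4 (a=12) records B1=T, B2=S
run #5 (a=3) records B1=T, B2=S
union over the pool: B1=T, B1=F, B2=S, B2=E, B3=F, B4=E, B5=F
uncovered (3 of 10): B3=T, B4=S, B5=T

Answer: B3=T, B4=S, B5=T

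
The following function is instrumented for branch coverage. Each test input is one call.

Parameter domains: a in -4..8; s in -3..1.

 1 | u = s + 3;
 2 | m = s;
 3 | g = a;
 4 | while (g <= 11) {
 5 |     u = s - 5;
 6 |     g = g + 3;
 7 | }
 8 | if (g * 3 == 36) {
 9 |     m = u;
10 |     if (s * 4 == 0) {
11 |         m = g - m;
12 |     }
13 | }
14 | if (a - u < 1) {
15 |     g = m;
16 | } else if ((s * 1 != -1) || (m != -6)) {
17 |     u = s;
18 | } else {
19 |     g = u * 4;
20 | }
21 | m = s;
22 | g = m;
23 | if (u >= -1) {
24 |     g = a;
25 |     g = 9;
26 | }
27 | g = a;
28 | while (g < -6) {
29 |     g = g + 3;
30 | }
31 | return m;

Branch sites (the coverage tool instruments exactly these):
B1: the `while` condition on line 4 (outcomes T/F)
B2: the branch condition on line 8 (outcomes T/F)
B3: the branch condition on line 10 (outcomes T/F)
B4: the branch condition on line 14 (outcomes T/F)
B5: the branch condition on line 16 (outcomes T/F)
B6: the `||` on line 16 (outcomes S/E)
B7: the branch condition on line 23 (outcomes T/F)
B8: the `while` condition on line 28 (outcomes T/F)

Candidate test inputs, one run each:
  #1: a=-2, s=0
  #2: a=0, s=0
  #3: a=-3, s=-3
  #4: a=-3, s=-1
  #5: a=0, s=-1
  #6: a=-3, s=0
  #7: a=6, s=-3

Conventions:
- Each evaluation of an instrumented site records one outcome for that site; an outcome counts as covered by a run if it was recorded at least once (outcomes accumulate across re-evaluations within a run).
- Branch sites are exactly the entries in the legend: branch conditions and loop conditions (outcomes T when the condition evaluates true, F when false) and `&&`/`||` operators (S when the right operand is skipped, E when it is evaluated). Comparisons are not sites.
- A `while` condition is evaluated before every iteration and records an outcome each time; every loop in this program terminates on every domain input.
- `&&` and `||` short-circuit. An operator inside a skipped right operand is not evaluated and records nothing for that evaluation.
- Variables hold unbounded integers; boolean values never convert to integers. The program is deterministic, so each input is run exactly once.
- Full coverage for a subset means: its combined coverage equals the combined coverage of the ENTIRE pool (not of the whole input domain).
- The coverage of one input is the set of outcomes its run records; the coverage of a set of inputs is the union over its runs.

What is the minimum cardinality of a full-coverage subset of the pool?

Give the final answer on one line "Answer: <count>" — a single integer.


input #1, a=-2, s=0: events B1->T, B1->T, B1->T, B1->T, B1->T, B1->F, B2->F, B4->F, B6->S, B5->T, B7->T, B8->F; outcomes B1=T, B1=F, B2=F, B4=F, B5=T, B6=S, B7=T, B8=F
input #2, a=0, s=0: events B1->T, B1->T, B1->T, B1->T, B1->F, B2->T, B3->T, B4->F, B6->S, B5->T, B7->T, B8->F; outcomes B1=T, B1=F, B2=T, B3=T, B4=F, B5=T, B6=S, B7=T, B8=F
input #3, a=-3, s=-3: events B1->T, B1->T, B1->T, B1->T, B1->T, B1->F, B2->T, B3->F, B4->F, B6->S, B5->T, B7->F, B8->F; outcomes B1=T, B1=F, B2=T, B3=F, B4=F, B5=T, B6=S, B7=F, B8=F
input #4, a=-3, s=-1: events B1->T, B1->T, B1->T, B1->T, B1->T, B1->F, B2->T, B3->F, B4->F, B6->E, B5->F, B7->F, B8->F; outcomes B1=T, B1=F, B2=T, B3=F, B4=F, B5=F, B6=E, B7=F, B8=F
input #5, a=0, s=-1: events B1->T, B1->T, B1->T, B1->T, B1->F, B2->T, B3->F, B4->F, B6->E, B5->F, B7->F, B8->F; outcomes B1=T, B1=F, B2=T, B3=F, B4=F, B5=F, B6=E, B7=F, B8=F
input #6, a=-3, s=0: events B1->T, B1->T, B1->T, B1->T, B1->T, B1->F, B2->T, B3->T, B4->F, B6->S, B5->T, B7->T, B8->F; outcomes B1=T, B1=F, B2=T, B3=T, B4=F, B5=T, B6=S, B7=T, B8=F
input #7, a=6, s=-3: events B1->T, B1->T, B1->F, B2->T, B3->F, B4->F, B6->S, B5->T, B7->F, B8->F; outcomes B1=T, B1=F, B2=T, B3=F, B4=F, B5=T, B6=S, B7=F, B8=F
pool-wide coverage (14 outcomes): B1=T, B1=F, B2=T, B2=F, B3=T, B3=F, B4=F, B5=T, B5=F, B6=S, B6=E, B7=T, B7=F, B8=F
checked all size-1 subsets: none covers 14 outcomes (max 9/14)
checked all size-2 subsets: none covers 14 outcomes (max 13/14)
inputs {1, 2, 4} (size 3) cover everything; no size-3 subset with a lexicographically smaller index list covers all 14
Answer: 3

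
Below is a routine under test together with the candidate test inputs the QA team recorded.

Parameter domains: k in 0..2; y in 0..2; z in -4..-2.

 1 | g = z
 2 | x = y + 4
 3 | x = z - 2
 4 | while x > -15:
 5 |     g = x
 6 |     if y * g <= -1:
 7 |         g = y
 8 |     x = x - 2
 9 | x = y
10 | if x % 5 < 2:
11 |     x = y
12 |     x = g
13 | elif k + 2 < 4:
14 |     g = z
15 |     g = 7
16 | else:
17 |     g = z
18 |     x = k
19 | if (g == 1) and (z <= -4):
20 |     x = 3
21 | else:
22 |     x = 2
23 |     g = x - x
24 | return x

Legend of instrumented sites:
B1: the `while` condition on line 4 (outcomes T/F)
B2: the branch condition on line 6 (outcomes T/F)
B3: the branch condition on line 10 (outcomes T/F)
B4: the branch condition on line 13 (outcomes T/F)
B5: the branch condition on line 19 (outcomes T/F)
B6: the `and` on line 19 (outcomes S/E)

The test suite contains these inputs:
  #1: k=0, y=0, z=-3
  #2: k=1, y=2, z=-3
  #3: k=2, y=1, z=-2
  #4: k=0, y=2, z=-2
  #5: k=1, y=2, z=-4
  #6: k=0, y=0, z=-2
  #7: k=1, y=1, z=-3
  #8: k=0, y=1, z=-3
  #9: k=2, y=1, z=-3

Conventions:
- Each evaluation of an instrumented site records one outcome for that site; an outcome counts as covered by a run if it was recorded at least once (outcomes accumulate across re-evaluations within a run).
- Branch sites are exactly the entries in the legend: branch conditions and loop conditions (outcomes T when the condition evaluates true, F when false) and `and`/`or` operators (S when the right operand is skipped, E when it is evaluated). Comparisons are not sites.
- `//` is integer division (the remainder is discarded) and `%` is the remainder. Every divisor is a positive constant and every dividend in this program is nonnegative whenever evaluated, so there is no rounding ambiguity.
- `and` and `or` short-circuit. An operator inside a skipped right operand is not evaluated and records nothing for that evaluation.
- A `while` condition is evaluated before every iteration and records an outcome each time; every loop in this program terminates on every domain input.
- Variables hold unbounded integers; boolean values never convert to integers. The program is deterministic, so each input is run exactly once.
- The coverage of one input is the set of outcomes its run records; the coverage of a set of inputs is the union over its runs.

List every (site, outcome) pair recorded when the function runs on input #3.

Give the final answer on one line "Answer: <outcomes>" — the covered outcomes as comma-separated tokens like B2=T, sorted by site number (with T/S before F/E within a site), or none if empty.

Event log for input #3 (k=2, y=1, z=-2):
  B1->T, B2->T, B1->T, B2->T, B1->T, B2->T, B1->T, B2->T, B1->T, B2->T
  B1->T, B2->T, B1->F, B3->T, B6->E, B5->F
distinct outcomes covered: B1=T, B1=F, B2=T, B3=T, B5=F, B6=E

Answer: B1=T, B1=F, B2=T, B3=T, B5=F, B6=E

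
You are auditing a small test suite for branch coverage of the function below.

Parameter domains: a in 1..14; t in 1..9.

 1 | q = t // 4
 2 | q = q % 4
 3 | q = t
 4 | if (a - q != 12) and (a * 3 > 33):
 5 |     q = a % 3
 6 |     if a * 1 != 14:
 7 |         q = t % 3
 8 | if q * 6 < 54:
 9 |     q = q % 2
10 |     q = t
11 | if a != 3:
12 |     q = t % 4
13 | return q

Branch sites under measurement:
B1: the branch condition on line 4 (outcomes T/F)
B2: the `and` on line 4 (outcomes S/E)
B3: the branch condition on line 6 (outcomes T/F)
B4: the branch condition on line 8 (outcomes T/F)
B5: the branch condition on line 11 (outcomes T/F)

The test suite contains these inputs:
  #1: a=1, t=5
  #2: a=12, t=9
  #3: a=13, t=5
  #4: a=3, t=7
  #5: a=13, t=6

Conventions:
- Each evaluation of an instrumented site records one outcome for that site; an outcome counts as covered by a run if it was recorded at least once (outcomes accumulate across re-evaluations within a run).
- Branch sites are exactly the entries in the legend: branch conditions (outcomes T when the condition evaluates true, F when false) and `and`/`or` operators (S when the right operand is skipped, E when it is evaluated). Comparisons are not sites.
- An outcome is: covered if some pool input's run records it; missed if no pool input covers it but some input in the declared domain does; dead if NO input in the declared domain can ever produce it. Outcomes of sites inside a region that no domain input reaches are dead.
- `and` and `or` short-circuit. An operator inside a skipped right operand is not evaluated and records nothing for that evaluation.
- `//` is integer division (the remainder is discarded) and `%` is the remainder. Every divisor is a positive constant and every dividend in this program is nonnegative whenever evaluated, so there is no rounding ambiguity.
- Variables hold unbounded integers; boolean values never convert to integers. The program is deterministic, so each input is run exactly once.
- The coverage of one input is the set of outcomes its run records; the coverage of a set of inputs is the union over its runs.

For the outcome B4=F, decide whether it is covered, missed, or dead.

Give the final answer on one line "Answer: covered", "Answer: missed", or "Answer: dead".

no pool input records B4=F
but domain input (a=1, t=9) does record it -> reachable, so missed

Answer: missed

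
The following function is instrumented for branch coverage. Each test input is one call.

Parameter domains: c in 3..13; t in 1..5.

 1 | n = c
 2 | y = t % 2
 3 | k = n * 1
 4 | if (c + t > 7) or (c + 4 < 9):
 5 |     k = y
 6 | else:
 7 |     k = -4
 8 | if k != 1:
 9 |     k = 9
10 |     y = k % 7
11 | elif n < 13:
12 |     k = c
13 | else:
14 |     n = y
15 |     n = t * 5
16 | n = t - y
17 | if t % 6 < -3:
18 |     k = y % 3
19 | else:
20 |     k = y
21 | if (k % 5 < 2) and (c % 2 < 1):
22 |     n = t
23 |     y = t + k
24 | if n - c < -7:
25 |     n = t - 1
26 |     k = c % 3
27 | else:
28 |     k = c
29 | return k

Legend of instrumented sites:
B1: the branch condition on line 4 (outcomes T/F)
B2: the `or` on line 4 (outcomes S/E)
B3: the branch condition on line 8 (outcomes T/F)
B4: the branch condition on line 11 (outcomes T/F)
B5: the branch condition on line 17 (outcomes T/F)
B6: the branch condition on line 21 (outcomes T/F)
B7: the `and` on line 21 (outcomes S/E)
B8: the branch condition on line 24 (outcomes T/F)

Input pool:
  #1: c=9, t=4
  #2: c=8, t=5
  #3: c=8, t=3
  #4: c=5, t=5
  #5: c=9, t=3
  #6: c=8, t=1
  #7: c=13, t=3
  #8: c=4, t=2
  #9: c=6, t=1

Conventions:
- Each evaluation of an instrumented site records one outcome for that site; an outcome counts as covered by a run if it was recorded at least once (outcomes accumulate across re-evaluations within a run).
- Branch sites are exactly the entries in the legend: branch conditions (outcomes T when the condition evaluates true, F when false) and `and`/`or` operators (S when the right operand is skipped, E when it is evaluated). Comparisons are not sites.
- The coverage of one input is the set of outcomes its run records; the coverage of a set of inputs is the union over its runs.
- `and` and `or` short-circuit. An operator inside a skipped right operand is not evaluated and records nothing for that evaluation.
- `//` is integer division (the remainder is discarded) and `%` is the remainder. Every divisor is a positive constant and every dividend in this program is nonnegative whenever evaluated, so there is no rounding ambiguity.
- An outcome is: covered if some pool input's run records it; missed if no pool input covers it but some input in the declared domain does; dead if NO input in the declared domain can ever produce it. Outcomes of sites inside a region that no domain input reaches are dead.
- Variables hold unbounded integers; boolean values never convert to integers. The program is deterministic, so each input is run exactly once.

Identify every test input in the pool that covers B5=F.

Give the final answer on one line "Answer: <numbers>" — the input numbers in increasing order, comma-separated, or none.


input #1 (c=9, t=4): produces B5=F
input #2 (c=8, t=5): produces B5=F
input #3 (c=8, t=3): produces B5=F
input #4 (c=5, t=5): produces B5=F
input #5 (c=9, t=3): produces B5=F
input #6 (c=8, t=1): produces B5=F
input #7 (c=13, t=3): produces B5=F
input #8 (c=4, t=2): produces B5=F
input #9 (c=6, t=1): produces B5=F
Answer: 1, 2, 3, 4, 5, 6, 7, 8, 9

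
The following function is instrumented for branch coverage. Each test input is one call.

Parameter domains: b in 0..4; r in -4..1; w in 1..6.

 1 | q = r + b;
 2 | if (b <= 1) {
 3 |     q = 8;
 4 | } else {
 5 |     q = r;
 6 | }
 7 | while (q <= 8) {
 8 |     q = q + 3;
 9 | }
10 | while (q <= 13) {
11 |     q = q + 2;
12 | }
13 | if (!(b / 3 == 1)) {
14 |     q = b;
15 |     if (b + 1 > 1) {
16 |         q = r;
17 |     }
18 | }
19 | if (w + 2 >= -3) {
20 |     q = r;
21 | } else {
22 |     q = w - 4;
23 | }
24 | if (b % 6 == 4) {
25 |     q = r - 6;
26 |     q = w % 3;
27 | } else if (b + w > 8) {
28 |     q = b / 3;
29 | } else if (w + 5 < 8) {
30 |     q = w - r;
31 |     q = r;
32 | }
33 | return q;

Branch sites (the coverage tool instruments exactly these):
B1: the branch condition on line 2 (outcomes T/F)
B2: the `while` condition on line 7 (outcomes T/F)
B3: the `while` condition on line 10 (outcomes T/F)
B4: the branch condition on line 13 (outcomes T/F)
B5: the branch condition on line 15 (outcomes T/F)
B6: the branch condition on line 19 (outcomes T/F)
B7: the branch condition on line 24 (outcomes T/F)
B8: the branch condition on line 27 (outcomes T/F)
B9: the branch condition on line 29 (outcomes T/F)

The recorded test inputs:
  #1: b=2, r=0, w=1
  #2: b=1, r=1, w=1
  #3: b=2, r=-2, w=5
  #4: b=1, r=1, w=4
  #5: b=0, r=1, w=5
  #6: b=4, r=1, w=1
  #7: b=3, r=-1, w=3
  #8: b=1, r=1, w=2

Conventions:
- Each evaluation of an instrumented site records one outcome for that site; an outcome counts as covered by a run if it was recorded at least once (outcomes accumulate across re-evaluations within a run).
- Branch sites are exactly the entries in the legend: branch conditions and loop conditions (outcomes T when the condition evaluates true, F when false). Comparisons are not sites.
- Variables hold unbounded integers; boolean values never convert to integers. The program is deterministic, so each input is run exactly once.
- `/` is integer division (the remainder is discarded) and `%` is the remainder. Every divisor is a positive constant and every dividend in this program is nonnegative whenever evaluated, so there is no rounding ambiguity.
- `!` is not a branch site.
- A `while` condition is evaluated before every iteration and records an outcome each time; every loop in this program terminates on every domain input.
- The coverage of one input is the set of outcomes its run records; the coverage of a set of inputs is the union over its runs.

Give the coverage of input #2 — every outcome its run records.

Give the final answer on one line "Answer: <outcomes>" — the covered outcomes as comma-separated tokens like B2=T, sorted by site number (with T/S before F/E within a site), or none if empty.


Event log for input #2 (b=1, r=1, w=1):
  B1->T, B2->T, B2->F, B3->T, B3->T, B3->F, B4->T, B5->T, B6->T, B7->F
  B8->F, B9->T
deduplicating events, the covered set is: B1=T, B2=T, B2=F, B3=T, B3=F, B4=T, B5=T, B6=T, B7=F, B8=F, B9=T
Answer: B1=T, B2=T, B2=F, B3=T, B3=F, B4=T, B5=T, B6=T, B7=F, B8=F, B9=T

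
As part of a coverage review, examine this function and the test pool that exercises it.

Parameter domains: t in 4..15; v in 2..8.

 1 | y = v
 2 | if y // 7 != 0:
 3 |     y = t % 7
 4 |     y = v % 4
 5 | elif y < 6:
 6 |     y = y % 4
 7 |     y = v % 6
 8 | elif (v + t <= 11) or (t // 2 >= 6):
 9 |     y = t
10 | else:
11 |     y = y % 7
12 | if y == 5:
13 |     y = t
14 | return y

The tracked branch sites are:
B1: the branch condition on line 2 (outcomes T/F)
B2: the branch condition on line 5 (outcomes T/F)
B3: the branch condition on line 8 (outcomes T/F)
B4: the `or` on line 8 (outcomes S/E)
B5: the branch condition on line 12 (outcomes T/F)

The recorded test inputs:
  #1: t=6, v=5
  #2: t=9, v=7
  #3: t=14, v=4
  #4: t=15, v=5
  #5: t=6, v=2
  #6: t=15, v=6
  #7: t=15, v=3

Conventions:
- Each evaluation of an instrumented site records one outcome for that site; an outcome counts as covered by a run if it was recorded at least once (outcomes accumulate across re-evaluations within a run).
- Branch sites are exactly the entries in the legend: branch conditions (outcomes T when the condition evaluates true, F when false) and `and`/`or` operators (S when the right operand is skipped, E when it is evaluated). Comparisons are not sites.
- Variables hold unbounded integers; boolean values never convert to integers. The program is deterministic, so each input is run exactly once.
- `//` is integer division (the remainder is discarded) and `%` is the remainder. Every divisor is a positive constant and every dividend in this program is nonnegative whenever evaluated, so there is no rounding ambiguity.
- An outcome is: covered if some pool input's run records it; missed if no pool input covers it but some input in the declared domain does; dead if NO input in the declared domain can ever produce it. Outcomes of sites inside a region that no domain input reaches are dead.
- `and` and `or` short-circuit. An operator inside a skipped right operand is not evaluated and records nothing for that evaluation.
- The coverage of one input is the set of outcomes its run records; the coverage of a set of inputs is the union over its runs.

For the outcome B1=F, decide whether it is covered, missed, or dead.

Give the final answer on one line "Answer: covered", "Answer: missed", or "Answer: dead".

B1=F is recorded by pool input(s) 1, 3, 4, 5, 6, 7 -> covered

Answer: covered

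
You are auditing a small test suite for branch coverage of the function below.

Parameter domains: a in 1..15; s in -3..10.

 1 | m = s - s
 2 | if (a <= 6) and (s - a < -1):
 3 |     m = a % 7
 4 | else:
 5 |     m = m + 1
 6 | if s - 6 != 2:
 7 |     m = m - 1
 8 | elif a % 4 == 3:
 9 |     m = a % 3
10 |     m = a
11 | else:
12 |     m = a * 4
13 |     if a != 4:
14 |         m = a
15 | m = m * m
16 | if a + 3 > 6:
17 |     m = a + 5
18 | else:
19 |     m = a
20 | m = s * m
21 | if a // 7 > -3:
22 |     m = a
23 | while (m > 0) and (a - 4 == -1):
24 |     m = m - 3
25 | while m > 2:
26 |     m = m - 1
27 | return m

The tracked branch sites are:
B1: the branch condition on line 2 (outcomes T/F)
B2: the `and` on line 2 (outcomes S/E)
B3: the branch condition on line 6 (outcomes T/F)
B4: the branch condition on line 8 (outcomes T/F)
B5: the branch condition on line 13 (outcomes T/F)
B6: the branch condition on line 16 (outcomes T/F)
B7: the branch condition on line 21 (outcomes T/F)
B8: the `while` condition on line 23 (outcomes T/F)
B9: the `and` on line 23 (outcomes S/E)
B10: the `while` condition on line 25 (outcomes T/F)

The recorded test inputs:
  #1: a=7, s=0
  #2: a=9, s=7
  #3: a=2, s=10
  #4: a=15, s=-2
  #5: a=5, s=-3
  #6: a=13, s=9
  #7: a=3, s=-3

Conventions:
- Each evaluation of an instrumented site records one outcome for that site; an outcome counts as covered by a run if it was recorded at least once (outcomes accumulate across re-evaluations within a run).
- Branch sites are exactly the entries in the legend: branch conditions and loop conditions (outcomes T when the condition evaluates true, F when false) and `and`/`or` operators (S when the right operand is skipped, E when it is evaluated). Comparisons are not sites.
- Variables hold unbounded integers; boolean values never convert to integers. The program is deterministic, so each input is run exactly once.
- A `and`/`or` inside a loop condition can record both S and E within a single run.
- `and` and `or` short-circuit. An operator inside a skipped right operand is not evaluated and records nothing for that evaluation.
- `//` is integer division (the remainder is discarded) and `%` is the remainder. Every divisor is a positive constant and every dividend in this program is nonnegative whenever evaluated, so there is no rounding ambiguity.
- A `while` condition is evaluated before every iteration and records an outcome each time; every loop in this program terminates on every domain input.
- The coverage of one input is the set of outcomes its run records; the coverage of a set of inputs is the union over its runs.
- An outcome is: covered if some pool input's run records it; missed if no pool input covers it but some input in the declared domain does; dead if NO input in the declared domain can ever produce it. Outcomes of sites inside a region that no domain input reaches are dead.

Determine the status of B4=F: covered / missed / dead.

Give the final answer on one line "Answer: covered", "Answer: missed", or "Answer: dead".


no pool input records B4=F
but domain input (a=1, s=8) does record it -> reachable, so missed
Answer: missed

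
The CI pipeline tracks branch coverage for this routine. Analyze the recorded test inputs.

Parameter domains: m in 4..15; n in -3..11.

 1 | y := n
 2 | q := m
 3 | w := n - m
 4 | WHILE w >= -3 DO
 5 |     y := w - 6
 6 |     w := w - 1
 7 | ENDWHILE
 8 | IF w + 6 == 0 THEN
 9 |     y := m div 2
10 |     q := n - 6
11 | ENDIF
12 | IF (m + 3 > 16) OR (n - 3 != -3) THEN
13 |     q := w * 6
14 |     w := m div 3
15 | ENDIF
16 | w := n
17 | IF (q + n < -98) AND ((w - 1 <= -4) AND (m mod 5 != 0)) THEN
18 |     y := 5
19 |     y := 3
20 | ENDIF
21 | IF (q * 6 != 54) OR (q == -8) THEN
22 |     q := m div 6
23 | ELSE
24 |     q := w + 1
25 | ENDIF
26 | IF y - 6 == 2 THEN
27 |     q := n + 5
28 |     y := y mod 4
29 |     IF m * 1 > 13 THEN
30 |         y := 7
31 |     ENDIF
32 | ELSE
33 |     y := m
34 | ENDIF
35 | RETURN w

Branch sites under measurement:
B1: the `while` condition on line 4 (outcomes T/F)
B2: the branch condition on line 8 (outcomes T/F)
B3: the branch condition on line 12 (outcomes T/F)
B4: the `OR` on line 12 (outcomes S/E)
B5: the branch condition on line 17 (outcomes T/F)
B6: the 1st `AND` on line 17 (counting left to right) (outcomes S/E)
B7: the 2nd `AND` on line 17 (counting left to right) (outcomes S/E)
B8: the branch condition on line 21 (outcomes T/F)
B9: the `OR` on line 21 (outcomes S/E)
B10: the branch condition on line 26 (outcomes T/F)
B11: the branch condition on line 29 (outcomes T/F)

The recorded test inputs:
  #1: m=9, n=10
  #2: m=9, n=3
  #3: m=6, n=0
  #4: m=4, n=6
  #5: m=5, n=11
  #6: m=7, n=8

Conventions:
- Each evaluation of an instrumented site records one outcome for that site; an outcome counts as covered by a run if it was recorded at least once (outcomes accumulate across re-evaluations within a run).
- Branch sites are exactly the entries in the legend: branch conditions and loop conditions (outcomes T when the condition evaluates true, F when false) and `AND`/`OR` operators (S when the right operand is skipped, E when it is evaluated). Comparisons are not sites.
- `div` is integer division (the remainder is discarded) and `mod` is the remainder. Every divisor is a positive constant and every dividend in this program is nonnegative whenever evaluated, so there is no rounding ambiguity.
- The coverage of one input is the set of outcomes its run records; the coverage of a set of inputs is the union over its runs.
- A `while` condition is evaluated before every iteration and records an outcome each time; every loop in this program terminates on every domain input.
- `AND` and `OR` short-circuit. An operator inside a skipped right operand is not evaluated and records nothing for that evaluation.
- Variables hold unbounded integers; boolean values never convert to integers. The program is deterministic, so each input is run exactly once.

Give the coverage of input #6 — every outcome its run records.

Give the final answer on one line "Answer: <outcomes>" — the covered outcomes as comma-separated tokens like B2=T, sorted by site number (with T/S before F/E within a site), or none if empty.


Simulating input #6 (m=7, n=8) step by step:
  B1->T, B1->T, B1->T, B1->T, B1->T, B1->F, B2->F, B4->E, B3->T, B6->S
  B5->F, B9->S, B8->T, B10->F
deduplicating events, the covered set is: B1=T, B1=F, B2=F, B3=T, B4=E, B5=F, B6=S, B8=T, B9=S, B10=F
Answer: B1=T, B1=F, B2=F, B3=T, B4=E, B5=F, B6=S, B8=T, B9=S, B10=F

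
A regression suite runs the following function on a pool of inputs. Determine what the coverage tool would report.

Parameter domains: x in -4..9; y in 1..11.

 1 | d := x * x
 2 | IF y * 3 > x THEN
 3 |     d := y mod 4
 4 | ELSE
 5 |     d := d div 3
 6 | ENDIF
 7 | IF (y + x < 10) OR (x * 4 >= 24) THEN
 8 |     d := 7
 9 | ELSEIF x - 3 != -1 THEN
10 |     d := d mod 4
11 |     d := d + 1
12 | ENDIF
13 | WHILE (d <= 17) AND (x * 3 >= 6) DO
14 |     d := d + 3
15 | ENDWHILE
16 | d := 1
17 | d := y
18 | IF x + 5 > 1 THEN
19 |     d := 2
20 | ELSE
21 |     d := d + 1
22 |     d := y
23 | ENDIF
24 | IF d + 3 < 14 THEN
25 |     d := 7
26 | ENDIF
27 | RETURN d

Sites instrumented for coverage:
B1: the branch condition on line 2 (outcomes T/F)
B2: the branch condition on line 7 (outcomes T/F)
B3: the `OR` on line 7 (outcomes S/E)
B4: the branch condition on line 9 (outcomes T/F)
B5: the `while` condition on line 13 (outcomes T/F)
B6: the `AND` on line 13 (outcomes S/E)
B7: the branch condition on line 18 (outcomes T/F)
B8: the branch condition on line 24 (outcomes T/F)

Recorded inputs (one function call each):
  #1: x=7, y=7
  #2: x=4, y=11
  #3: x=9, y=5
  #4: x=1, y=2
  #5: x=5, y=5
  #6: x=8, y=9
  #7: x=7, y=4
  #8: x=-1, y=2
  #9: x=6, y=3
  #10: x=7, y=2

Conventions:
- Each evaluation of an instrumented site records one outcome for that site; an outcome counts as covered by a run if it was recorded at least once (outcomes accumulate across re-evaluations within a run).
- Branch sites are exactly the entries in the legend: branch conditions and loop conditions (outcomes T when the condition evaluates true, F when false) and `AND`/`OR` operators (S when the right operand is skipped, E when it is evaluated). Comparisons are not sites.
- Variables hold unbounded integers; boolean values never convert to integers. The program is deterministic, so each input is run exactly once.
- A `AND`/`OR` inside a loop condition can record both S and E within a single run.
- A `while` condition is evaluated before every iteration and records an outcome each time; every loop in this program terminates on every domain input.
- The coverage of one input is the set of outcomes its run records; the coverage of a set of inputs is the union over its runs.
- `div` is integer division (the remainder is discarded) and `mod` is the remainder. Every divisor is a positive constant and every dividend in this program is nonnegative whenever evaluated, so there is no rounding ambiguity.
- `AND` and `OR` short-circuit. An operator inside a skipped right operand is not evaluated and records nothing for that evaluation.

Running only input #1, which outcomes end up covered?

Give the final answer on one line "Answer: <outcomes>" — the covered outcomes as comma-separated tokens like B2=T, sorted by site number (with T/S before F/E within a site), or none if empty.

Event log for input #1 (x=7, y=7):
  B1->T, B3->E, B2->T, B6->E, B5->T, B6->E, B5->T, B6->E, B5->T, B6->E
  B5->T, B6->S, B5->F, B7->T, B8->T
as a set, this run covers: B1=T, B2=T, B3=E, B5=T, B5=F, B6=S, B6=E, B7=T, B8=T

Answer: B1=T, B2=T, B3=E, B5=T, B5=F, B6=S, B6=E, B7=T, B8=T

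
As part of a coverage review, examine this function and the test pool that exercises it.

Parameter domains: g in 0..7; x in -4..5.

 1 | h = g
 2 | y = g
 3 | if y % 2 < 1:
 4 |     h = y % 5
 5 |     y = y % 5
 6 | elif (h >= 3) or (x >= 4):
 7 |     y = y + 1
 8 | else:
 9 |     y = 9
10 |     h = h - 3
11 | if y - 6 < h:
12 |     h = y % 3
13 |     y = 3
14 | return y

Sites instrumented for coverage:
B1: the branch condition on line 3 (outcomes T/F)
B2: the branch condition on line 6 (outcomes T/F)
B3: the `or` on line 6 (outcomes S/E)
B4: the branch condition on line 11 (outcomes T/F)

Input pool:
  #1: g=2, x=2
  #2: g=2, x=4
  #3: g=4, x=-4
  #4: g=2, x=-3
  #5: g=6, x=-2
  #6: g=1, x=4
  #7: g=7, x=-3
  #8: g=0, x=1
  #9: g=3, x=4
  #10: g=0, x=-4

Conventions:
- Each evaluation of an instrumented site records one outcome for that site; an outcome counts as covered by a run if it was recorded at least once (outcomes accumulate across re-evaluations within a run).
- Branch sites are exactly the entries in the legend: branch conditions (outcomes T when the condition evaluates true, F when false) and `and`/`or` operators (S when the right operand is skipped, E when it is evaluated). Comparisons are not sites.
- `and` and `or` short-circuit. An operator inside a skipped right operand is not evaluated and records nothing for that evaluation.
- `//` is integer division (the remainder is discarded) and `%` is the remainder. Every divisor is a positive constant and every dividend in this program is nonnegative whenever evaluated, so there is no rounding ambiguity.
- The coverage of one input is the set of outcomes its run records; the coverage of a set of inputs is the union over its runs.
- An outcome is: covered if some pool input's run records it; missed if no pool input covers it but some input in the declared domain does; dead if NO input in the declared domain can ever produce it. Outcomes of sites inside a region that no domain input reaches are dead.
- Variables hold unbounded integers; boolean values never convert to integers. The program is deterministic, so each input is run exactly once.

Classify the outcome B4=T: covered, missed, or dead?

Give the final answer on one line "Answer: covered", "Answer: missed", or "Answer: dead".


B4=T is recorded by pool input(s) 1, 2, 3, 4, 5, 6, 7, 8, 9, 10 -> covered
Answer: covered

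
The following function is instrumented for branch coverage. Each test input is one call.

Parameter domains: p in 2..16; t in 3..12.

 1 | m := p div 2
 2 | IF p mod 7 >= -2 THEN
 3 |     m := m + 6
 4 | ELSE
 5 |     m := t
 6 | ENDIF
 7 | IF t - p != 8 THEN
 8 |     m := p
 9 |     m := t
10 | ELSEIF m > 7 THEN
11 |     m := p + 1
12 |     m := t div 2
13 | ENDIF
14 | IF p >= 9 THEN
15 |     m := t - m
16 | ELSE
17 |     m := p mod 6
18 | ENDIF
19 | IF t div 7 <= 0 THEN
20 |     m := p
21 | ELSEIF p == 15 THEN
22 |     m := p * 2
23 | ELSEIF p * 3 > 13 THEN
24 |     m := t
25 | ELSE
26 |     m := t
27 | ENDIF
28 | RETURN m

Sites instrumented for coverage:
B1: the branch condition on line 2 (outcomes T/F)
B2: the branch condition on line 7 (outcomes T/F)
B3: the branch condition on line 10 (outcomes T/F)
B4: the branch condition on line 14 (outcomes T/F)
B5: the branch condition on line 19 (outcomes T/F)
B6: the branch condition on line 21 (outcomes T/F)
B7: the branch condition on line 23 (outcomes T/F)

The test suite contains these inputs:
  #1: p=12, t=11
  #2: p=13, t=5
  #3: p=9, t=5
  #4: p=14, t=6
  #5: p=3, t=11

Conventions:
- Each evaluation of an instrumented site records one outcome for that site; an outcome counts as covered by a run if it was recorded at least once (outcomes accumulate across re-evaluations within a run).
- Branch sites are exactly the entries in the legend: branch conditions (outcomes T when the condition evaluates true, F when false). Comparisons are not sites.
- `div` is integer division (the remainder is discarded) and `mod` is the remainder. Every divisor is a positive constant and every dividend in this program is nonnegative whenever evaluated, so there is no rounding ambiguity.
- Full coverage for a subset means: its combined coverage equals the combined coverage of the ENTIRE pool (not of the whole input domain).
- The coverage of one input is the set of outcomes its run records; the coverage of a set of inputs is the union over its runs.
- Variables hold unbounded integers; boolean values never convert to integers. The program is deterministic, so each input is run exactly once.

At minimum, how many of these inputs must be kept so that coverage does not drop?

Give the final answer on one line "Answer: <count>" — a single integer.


input #1, p=12, t=11: events B1->T, B2->T, B4->T, B5->F, B6->F, B7->T; outcomes B1=T, B2=T, B4=T, B5=F, B6=F, B7=T
input #2, p=13, t=5: events B1->T, B2->T, B4->T, B5->T; outcomes B1=T, B2=T, B4=T, B5=T
input #3, p=9, t=5: events B1->T, B2->T, B4->T, B5->T; outcomes B1=T, B2=T, B4=T, B5=T
input #4, p=14, t=6: events B1->T, B2->T, B4->T, B5->T; outcomes B1=T, B2=T, B4=T, B5=T
input #5, p=3, t=11: events B1->T, B2->F, B3->F, B4->F, B5->F, B6->F, B7->F; outcomes B1=T, B2=F, B3=F, B4=F, B5=F, B6=F, B7=F
the full pool covers 11 outcomes: B1=T, B2=T, B2=F, B3=F, B4=T, B4=F, B5=T, B5=F, B6=F, B7=T, B7=F
checked all size-1 subsets: none covers 11 outcomes (max 7/11)
checked all size-2 subsets: none covers 11 outcomes (max 10/11)
inputs {1, 2, 5} (size 3) cover everything; no size-3 subset with a lexicographically smaller index list covers all 11
Answer: 3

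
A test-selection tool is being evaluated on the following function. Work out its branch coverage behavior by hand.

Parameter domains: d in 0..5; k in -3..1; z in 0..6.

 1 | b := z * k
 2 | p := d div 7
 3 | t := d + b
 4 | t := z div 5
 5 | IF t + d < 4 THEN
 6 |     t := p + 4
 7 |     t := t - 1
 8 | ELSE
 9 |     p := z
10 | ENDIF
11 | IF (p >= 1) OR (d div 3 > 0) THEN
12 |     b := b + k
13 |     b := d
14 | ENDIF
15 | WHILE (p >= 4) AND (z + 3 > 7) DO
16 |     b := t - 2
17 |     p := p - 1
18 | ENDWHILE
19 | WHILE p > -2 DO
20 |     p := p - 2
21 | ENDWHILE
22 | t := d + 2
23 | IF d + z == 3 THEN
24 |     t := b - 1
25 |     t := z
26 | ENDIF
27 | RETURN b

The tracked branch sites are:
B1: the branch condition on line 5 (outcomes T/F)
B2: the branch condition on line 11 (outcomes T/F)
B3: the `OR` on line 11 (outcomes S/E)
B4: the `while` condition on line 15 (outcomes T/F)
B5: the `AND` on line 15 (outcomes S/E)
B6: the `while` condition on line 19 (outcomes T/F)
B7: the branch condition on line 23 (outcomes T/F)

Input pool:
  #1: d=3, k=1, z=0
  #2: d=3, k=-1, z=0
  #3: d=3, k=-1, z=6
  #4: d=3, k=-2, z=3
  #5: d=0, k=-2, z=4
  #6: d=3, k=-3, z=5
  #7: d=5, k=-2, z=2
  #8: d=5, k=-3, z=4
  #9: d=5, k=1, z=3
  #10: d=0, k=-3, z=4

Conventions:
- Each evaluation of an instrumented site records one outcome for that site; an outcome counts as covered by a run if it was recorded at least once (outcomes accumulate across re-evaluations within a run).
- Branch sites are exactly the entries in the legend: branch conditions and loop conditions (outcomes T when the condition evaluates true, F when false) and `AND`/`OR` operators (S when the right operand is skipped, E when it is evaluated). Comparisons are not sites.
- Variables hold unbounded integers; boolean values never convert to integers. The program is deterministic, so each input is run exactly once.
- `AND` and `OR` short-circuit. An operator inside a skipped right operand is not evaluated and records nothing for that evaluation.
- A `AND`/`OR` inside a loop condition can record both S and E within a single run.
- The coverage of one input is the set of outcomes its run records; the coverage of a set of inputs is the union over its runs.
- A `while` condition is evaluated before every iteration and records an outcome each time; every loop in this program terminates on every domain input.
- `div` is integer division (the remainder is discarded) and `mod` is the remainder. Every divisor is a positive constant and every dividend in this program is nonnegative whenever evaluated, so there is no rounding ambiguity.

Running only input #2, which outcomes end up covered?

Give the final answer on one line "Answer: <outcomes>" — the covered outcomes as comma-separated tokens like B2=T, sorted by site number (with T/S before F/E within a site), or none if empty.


Event log for input #2 (d=3, k=-1, z=0):
  B1->T, B3->E, B2->T, B5->S, B4->F, B6->T, B6->F, B7->T
as a set, this run covers: B1=T, B2=T, B3=E, B4=F, B5=S, B6=T, B6=F, B7=T
Answer: B1=T, B2=T, B3=E, B4=F, B5=S, B6=T, B6=F, B7=T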